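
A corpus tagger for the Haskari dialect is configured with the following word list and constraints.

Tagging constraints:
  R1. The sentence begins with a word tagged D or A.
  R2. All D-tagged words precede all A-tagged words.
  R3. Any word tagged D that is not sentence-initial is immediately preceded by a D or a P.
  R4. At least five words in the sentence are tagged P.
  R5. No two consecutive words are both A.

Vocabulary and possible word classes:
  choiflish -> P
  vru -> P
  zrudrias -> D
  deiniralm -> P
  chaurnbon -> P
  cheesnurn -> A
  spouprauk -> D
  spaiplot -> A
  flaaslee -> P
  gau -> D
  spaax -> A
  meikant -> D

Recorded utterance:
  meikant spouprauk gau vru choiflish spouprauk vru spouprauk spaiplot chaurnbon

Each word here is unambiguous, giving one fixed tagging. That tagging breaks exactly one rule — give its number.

4

Fixed tagging: D D D P P D P D A P.
Applying the rules: R1 holds, R2 holds, R3 holds, R4 violated, R5 holds.
Only rule 4 fails.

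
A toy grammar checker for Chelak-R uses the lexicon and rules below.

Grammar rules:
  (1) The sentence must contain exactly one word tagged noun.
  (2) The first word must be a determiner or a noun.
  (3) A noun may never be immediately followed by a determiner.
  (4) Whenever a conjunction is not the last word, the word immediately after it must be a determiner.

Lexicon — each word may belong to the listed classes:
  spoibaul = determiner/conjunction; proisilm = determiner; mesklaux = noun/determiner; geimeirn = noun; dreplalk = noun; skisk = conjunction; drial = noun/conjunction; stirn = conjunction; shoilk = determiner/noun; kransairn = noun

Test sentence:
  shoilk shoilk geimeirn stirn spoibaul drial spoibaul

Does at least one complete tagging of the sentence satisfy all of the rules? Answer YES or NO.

Candidates per position — 1:shoilk {determiner,noun}; 2:shoilk {determiner,noun}; 3:geimeirn {noun}; 4:stirn {conjunction}; 5:spoibaul {determiner,conjunction}; 6:drial {noun,conjunction}; 7:spoibaul {determiner,conjunction}.
One satisfying assignment: determiner determiner noun conjunction determiner conjunction determiner.
Checking: rule 1 holds; rule 2 holds; rule 3 holds; rule 4 holds.

YES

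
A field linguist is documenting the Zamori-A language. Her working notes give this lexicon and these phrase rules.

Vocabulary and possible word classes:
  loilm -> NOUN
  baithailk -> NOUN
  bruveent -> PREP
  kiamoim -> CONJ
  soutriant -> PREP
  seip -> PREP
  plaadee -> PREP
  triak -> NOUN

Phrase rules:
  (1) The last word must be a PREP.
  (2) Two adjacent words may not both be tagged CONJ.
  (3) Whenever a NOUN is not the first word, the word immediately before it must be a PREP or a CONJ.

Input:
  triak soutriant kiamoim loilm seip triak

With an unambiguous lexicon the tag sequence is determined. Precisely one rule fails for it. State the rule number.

Fixed tagging: NOUN PREP CONJ NOUN PREP NOUN.
Applying the rules: R1 fail, R2 pass, R3 pass.
Only rule 1 fails.

1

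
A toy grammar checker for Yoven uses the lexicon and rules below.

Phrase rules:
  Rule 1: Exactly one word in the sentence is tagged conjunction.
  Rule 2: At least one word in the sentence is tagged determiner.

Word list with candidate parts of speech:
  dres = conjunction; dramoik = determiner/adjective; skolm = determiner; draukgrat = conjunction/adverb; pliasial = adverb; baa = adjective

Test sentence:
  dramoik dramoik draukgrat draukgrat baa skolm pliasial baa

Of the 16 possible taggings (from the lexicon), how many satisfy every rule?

8

Candidates per position — 1:dramoik {determiner,adjective}; 2:dramoik {determiner,adjective}; 3:draukgrat {conjunction,adverb}; 4:draukgrat {conjunction,adverb}; 5:baa {adjective}; 6:skolm {determiner}; 7:pliasial {adverb}; 8:baa {adjective}.
There are 16 candidate sequences in total.
Checking each against the rules leaves 8 sequences.
Count = 8.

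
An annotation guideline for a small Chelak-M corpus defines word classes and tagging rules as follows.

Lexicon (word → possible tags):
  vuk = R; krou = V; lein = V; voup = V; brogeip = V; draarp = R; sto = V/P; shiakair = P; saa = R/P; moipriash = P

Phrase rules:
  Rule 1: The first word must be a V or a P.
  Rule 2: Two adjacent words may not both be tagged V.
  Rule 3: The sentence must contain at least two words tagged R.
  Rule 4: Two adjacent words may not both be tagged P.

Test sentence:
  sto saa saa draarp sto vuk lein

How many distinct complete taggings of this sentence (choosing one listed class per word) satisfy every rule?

10

Candidates per position — 1:sto {V,P}; 2:saa {R,P}; 3:saa {R,P}; 4:draarp {R}; 5:sto {V,P}; 6:vuk {R}; 7:lein {V}.
There are 16 candidate sequences in total.
Checking each against the rules leaves 10 sequences.
Count = 10.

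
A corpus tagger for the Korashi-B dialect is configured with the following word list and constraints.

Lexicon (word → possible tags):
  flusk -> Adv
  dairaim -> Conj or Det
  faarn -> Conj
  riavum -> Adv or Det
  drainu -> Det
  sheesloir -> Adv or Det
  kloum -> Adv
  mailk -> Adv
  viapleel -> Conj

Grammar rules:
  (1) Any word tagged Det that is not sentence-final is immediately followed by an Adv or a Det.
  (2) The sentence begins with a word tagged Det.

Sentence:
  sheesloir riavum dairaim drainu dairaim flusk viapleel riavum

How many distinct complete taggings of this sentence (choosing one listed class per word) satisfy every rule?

Candidates per position — 1:sheesloir {Adv,Det}; 2:riavum {Adv,Det}; 3:dairaim {Conj,Det}; 4:drainu {Det}; 5:dairaim {Conj,Det}; 6:flusk {Adv}; 7:viapleel {Conj}; 8:riavum {Adv,Det}.
There are 32 candidate sequences in total.
Checking each against the rules leaves 6 sequences.
Count = 6.

6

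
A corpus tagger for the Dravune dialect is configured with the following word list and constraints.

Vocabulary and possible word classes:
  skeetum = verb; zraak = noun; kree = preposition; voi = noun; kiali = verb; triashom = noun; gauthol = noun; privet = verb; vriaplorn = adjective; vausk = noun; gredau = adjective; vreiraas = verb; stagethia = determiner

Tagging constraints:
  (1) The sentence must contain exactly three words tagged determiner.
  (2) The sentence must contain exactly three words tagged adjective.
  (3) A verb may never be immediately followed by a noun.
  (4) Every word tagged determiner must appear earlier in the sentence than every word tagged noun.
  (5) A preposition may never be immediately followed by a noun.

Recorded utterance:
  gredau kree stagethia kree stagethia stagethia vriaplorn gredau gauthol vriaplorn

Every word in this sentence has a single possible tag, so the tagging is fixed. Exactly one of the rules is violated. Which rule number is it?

2

Fixed tagging: adjective preposition determiner preposition determiner determiner adjective adjective noun adjective.
Rule check: R1 pass, R2 fail, R3 pass, R4 pass, R5 pass.
Only rule 2 fails.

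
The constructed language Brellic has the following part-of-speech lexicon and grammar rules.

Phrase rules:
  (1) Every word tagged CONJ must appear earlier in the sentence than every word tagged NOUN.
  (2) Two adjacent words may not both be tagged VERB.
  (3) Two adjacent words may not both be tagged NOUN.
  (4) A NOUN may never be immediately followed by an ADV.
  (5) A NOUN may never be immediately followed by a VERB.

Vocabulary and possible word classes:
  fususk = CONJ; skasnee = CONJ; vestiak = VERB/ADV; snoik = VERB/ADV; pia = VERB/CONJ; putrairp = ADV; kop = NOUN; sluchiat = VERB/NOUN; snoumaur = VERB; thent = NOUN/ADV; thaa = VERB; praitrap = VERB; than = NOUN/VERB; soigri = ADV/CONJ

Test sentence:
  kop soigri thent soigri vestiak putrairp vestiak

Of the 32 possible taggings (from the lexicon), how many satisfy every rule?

0

Candidates per position — 1:kop {NOUN}; 2:soigri {ADV,CONJ}; 3:thent {NOUN,ADV}; 4:soigri {ADV,CONJ}; 5:vestiak {VERB,ADV}; 6:putrairp {ADV}; 7:vestiak {VERB,ADV}.
There are 32 candidate sequences in total.
Every candidate sequence violates at least one rule; no consistent tagging exists.
Count = 0.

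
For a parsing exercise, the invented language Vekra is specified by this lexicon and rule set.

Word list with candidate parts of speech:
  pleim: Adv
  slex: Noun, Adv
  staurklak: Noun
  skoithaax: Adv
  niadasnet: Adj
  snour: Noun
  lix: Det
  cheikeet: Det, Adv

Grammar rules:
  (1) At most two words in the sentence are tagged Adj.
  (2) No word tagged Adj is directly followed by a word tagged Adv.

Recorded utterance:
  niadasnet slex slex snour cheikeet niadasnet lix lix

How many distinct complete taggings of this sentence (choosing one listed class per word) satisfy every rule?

4

Candidates per position — 1:niadasnet {Adj}; 2:slex {Noun,Adv}; 3:slex {Noun,Adv}; 4:snour {Noun}; 5:cheikeet {Det,Adv}; 6:niadasnet {Adj}; 7:lix {Det}; 8:lix {Det}.
There are 8 candidate sequences in total.
The sequences that satisfy every rule: Adj Noun Noun Noun Det Adj Det Det; Adj Noun Noun Noun Adv Adj Det Det; Adj Noun Adv Noun Det Adj Det Det; Adj Noun Adv Noun Adv Adj Det Det.
Count = 4.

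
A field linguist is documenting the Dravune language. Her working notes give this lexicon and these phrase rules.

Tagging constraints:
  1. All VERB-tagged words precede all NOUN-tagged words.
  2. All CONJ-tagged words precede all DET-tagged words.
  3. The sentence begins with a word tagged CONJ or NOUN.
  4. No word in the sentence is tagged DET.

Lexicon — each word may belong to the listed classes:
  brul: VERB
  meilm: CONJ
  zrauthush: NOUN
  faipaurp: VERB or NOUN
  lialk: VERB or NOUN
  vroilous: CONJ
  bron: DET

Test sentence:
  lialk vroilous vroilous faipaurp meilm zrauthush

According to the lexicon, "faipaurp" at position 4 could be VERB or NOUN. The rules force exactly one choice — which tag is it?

NOUN

Candidates per position — 1:lialk {VERB,NOUN}; 2:vroilous {CONJ}; 3:vroilous {CONJ}; 4:faipaurp {VERB,NOUN}; 5:meilm {CONJ}; 6:zrauthush {NOUN}.
Position 1: tagging it VERB would leave rule 3 unsatisfiable, so it must be NOUN.
Position 4: tagging it VERB would leave rule 1 unsatisfiable, so it must be NOUN.
The unique satisfying tagging is: NOUN CONJ CONJ NOUN CONJ NOUN.
Verifying each rule — rule 1 satisfied; rule 2 satisfied; rule 3 satisfied; rule 4 satisfied.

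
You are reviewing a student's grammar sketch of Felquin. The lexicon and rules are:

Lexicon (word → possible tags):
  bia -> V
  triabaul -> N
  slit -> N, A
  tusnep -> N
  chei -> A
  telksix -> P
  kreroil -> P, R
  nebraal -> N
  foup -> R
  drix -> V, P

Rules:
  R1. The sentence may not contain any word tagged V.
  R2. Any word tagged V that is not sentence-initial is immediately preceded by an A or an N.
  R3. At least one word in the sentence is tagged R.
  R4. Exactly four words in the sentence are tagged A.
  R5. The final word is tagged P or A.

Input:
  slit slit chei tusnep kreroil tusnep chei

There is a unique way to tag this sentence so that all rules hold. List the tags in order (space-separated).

Candidates per position — 1:slit {N,A}; 2:slit {N,A}; 3:chei {A}; 4:tusnep {N}; 5:kreroil {P,R}; 6:tusnep {N}; 7:chei {A}.
Position 1: N is ruled out by rule 4; that leaves A.
Position 2: N is ruled out by rule 4; that leaves A.
Position 5: P is ruled out by rule 3; that leaves R.
That leaves exactly one tagging: A A A N R N A.
Rule-by-rule: rule 1 holds; rule 2 holds; rule 3 holds; rule 4 holds; rule 5 holds.

A A A N R N A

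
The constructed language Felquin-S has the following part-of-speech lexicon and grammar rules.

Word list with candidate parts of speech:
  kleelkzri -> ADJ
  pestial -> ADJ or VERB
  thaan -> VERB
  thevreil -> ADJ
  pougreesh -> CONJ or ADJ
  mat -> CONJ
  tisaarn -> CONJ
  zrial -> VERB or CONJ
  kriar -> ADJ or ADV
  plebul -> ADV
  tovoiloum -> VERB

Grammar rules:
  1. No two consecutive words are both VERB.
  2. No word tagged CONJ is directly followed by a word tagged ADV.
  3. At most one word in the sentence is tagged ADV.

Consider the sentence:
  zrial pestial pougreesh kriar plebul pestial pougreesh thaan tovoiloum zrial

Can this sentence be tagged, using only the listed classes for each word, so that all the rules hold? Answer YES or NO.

NO

Candidates per position — 1:zrial {VERB,CONJ}; 2:pestial {ADJ,VERB}; 3:pougreesh {CONJ,ADJ}; 4:kriar {ADJ,ADV}; 5:plebul {ADV}; 6:pestial {ADJ,VERB}; 7:pougreesh {CONJ,ADJ}; 8:thaan {VERB}; 9:tovoiloum {VERB}; 10:zrial {VERB,CONJ}.
Rule 1 cannot be satisfied by any choice of tags from the lexicon.
So there is no consistent tagging.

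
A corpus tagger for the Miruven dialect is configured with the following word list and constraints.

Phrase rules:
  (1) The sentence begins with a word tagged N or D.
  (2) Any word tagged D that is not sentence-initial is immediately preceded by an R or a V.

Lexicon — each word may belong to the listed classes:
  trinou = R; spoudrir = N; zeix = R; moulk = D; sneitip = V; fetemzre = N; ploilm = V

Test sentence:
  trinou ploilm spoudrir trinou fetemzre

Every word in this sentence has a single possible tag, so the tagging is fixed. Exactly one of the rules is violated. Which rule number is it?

Fixed tagging: R V N R N.
Checking each rule: R1 violated, R2 holds.
Only rule 1 fails.

1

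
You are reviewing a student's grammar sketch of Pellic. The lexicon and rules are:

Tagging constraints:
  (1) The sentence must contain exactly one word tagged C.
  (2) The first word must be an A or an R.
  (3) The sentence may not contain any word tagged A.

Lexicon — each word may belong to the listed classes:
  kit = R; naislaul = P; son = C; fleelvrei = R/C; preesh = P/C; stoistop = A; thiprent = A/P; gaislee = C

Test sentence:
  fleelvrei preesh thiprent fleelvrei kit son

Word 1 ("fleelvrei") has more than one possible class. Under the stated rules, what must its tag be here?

Candidates per position — 1:fleelvrei {R,C}; 2:preesh {P,C}; 3:thiprent {A,P}; 4:fleelvrei {R,C}; 5:kit {R}; 6:son {C}.
Word 1 cannot be C — rule 1 would then fail for every completion. It is R.
Word 2 cannot be C — rule 1 would then fail for every completion. It is P.
Word 3 cannot be A — rule 3 would then fail for every completion. It is P.
Word 4 cannot be C — rule 1 would then fail for every completion. It is R.
That leaves exactly one tagging: R P P R R C.
Rule-by-rule: rule 1 ✓; rule 2 ✓; rule 3 ✓.

R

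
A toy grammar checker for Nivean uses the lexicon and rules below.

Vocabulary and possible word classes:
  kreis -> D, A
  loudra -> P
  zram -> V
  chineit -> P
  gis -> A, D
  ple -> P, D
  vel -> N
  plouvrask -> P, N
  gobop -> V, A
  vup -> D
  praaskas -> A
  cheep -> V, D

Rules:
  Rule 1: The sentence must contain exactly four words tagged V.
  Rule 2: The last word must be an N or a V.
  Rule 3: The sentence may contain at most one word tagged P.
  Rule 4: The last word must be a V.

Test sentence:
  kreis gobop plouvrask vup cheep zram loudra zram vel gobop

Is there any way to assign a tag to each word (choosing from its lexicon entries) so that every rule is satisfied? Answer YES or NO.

Candidates per position — 1:kreis {D,A}; 2:gobop {V,A}; 3:plouvrask {P,N}; 4:vup {D}; 5:cheep {V,D}; 6:zram {V}; 7:loudra {P}; 8:zram {V}; 9:vel {N}; 10:gobop {V,A}.
One satisfying assignment: A V N D D V P V N V.
Verifying each rule — rule 1 satisfied; rule 2 satisfied; rule 3 satisfied; rule 4 satisfied.

YES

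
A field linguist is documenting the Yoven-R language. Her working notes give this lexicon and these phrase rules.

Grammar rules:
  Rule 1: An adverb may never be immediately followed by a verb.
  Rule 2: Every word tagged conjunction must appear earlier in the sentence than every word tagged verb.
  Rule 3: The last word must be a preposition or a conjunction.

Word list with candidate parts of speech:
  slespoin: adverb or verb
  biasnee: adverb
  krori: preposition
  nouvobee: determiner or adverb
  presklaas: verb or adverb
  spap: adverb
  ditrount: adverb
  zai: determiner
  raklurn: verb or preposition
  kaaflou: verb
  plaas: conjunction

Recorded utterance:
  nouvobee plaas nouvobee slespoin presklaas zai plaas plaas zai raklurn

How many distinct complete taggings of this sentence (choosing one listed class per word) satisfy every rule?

4

Candidates per position — 1:nouvobee {determiner,adverb}; 2:plaas {conjunction}; 3:nouvobee {determiner,adverb}; 4:slespoin {adverb,verb}; 5:presklaas {verb,adverb}; 6:zai {determiner}; 7:plaas {conjunction}; 8:plaas {conjunction}; 9:zai {determiner}; 10:raklurn {verb,preposition}.
There are 32 candidate sequences in total.
The sequences that satisfy every rule: determiner conjunction determiner adverb adverb determiner conjunction conjunction determiner preposition; determiner conjunction adverb adverb adverb determiner conjunction conjunction determiner preposition; adverb conjunction determiner adverb adverb determiner conjunction conjunction determiner preposition; adverb conjunction adverb adverb adverb determiner conjunction conjunction determiner preposition.
Count = 4.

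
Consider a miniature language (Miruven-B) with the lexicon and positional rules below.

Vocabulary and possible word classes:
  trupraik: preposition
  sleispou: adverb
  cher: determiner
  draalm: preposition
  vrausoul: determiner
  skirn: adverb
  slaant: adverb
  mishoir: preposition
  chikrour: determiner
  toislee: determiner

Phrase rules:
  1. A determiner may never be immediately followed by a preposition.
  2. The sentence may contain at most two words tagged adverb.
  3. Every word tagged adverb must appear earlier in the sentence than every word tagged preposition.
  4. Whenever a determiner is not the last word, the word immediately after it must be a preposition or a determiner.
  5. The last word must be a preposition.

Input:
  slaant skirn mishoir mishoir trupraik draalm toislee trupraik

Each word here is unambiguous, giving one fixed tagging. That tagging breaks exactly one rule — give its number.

Fixed tagging: adverb adverb preposition preposition preposition preposition determiner preposition.
Applying the rules: R1 fails, R2 ok, R3 ok, R4 ok, R5 ok.
Only rule 1 fails.

1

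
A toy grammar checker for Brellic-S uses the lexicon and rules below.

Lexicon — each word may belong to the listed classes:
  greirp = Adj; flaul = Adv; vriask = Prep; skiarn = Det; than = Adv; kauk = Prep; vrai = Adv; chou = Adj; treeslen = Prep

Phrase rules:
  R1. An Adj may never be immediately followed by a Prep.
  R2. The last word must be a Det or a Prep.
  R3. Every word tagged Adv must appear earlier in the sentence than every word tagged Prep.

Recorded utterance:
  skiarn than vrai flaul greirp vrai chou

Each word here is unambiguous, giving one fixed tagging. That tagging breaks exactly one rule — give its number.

2

Fixed tagging: Det Adv Adv Adv Adj Adv Adj.
Rule check: R1 ok, R2 fails, R3 ok.
Only rule 2 fails.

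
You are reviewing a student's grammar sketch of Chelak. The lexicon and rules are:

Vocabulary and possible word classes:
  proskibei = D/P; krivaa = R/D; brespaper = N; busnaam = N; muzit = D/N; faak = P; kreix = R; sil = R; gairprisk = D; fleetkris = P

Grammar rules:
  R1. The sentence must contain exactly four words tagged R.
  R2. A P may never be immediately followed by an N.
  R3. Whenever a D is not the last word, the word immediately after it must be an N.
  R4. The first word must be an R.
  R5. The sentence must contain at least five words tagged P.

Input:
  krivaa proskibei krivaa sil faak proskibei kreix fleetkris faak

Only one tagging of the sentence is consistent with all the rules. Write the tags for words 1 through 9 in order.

Candidates per position — 1:krivaa {R,D}; 2:proskibei {D,P}; 3:krivaa {R,D}; 4:sil {R}; 5:faak {P}; 6:proskibei {D,P}; 7:kreix {R}; 8:fleetkris {P}; 9:faak {P}.
Word 1 cannot be D — rule 1 would then fail for every completion. It is R.
Word 2 cannot be D — rule 3 would then fail for every completion. It is P.
Word 3 cannot be D — rule 1 would then fail for every completion. It is R.
Word 6 cannot be D — rule 3 would then fail for every completion. It is P.
The only consistent sequence is: R P R R P P R P P.
Rule-by-rule: rule 1 ok; rule 2 ok; rule 3 ok; rule 4 ok; rule 5 ok.

R P R R P P R P P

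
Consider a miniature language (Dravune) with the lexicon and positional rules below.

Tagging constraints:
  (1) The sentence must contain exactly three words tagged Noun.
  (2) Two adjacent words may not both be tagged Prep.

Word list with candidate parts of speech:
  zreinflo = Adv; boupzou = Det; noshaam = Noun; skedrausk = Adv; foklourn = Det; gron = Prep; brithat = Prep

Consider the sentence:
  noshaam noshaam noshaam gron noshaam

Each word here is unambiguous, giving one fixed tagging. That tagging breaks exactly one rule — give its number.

Fixed tagging: Noun Noun Noun Prep Noun.
Applying the rules: R1 ✗, R2 ✓.
Only rule 1 fails.

1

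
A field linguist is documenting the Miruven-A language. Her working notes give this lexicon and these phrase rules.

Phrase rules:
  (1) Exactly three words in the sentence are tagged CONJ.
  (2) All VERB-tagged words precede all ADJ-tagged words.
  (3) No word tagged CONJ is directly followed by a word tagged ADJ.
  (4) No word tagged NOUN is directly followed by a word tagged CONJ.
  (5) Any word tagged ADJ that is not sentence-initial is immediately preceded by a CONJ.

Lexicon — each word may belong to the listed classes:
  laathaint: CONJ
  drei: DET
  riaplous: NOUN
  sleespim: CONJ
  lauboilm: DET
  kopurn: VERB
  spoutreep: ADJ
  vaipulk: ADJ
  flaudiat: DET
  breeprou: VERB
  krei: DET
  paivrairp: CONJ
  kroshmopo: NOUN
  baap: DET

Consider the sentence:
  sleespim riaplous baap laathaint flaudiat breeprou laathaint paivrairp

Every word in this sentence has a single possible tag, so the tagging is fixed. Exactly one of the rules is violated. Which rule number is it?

1

Fixed tagging: CONJ NOUN DET CONJ DET VERB CONJ CONJ.
Rule check: R1 fail, R2 pass, R3 pass, R4 pass, R5 pass.
Only rule 1 fails.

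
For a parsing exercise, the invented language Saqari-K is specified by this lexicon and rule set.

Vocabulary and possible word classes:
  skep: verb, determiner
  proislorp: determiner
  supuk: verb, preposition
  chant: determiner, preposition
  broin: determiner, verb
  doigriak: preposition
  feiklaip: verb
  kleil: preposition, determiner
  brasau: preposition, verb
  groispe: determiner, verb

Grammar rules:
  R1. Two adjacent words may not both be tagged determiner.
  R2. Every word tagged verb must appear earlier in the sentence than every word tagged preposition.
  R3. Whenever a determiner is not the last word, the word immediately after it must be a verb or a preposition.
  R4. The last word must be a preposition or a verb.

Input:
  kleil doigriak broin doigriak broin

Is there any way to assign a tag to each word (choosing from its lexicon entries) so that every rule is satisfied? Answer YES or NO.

Candidates per position — 1:kleil {preposition,determiner}; 2:doigriak {preposition}; 3:broin {determiner,verb}; 4:doigriak {preposition}; 5:broin {determiner,verb}.
Every candidate sequence violates at least one rule; no consistent tagging exists.

NO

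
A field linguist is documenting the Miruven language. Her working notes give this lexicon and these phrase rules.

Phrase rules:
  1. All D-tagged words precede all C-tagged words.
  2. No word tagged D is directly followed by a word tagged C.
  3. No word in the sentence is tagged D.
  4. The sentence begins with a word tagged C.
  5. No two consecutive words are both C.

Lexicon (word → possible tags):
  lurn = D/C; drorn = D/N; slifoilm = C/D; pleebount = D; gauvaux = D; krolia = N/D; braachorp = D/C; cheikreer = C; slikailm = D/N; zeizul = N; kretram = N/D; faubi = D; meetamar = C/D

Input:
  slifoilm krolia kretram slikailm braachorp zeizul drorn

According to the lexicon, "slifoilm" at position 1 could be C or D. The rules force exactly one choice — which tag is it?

C

Candidates per position — 1:slifoilm {C,D}; 2:krolia {N,D}; 3:kretram {N,D}; 4:slikailm {D,N}; 5:braachorp {D,C}; 6:zeizul {N}; 7:drorn {D,N}.
At position 1, choosing D makes rule 3 impossible to satisfy; hence C.
At position 2, choosing D makes rule 1 impossible to satisfy; hence N.
At position 3, choosing D makes rule 1 impossible to satisfy; hence N.
At position 4, choosing D makes rule 1 impossible to satisfy; hence N.
At position 5, choosing D makes rule 1 impossible to satisfy; hence C.
At position 7, choosing D makes rule 1 impossible to satisfy; hence N.
That leaves exactly one tagging: C N N N C N N.
Checking: rule 1 ✓; rule 2 ✓; rule 3 ✓; rule 4 ✓; rule 5 ✓.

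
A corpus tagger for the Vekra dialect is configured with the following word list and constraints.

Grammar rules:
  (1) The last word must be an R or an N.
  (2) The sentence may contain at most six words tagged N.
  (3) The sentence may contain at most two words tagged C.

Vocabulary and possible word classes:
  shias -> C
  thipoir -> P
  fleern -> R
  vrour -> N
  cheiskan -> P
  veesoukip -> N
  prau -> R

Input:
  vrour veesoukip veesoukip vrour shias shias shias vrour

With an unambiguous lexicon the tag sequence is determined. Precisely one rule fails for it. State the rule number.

Fixed tagging: N N N N C C C N.
Rule check: R1 pass, R2 pass, R3 fail.
Only rule 3 fails.

3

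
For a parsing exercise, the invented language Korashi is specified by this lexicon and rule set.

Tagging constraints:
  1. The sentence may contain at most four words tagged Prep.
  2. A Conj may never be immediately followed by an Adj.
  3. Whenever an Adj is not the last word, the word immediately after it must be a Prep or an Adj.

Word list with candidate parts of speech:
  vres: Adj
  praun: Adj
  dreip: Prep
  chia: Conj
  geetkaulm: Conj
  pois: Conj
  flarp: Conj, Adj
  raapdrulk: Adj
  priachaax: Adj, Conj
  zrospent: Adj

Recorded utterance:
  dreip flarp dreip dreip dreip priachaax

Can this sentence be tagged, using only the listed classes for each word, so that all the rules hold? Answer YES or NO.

YES

Candidates per position — 1:dreip {Prep}; 2:flarp {Conj,Adj}; 3:dreip {Prep}; 4:dreip {Prep}; 5:dreip {Prep}; 6:priachaax {Adj,Conj}.
One satisfying assignment: Prep Conj Prep Prep Prep Conj.
Checking: rule 1 ok; rule 2 ok; rule 3 ok.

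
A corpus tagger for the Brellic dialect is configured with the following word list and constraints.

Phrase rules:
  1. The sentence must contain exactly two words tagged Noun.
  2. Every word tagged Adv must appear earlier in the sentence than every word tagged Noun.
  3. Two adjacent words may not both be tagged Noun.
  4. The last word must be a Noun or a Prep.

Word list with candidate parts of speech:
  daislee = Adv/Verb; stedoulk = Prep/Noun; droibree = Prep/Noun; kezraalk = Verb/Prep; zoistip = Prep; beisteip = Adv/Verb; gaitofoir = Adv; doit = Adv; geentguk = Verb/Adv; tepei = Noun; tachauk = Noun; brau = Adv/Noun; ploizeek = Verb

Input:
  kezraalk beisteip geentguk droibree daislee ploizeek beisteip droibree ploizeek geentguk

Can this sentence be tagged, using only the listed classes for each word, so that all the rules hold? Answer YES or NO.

NO

Candidates per position — 1:kezraalk {Verb,Prep}; 2:beisteip {Adv,Verb}; 3:geentguk {Verb,Adv}; 4:droibree {Prep,Noun}; 5:daislee {Adv,Verb}; 6:ploizeek {Verb}; 7:beisteip {Adv,Verb}; 8:droibree {Prep,Noun}; 9:ploizeek {Verb}; 10:geentguk {Verb,Adv}.
Rule 4 cannot be satisfied by any choice of tags from the lexicon.
So there is no consistent tagging.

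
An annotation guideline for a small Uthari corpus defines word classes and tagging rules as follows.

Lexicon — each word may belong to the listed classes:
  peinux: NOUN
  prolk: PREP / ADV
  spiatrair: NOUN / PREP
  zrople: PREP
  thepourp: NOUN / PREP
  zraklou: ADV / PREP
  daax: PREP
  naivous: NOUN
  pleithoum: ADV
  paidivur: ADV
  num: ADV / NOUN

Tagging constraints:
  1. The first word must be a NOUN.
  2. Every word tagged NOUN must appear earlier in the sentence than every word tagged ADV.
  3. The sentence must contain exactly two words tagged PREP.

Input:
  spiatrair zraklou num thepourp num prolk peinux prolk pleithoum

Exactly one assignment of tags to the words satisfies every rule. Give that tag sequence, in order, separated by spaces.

Candidates per position — 1:spiatrair {NOUN,PREP}; 2:zraklou {ADV,PREP}; 3:num {ADV,NOUN}; 4:thepourp {NOUN,PREP}; 5:num {ADV,NOUN}; 6:prolk {PREP,ADV}; 7:peinux {NOUN}; 8:prolk {PREP,ADV}; 9:pleithoum {ADV}.
Position 1: PREP is ruled out by rule 1; that leaves NOUN.
Position 2: ADV is ruled out by rule 2; that leaves PREP.
Position 3: ADV is ruled out by rule 2; that leaves NOUN.
Position 5: ADV is ruled out by rule 2; that leaves NOUN.
Position 6: ADV is ruled out by rule 2; that leaves PREP.
Position 8: PREP is ruled out by rule 3; that leaves ADV.
Position 4: PREP is ruled out by rule 3; that leaves NOUN.
The unique satisfying tagging is: NOUN PREP NOUN NOUN NOUN PREP NOUN ADV ADV.
Rule-by-rule: rule 1 holds; rule 2 holds; rule 3 holds.

NOUN PREP NOUN NOUN NOUN PREP NOUN ADV ADV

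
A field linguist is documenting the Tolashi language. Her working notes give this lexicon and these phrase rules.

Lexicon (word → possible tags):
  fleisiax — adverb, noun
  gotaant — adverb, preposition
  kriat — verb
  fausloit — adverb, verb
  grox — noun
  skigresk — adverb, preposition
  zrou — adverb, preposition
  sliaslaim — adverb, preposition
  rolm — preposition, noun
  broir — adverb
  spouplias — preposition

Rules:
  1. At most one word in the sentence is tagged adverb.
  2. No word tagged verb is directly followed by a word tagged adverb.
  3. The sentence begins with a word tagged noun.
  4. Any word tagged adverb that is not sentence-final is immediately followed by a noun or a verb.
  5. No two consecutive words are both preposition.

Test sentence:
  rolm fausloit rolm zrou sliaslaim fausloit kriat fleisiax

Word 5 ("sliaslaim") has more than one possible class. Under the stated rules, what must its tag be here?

adverb

Candidates per position — 1:rolm {preposition,noun}; 2:fausloit {adverb,verb}; 3:rolm {preposition,noun}; 4:zrou {adverb,preposition}; 5:sliaslaim {adverb,preposition}; 6:fausloit {adverb,verb}; 7:kriat {verb}; 8:fleisiax {adverb,noun}.
At position 1, choosing preposition makes rule 3 impossible to satisfy; hence noun.
At position 4, choosing adverb makes rule 4 impossible to satisfy; hence preposition.
At position 5, choosing preposition makes rule 5 impossible to satisfy; hence adverb.
At position 6, choosing adverb makes rule 1 impossible to satisfy; hence verb.
At position 8, choosing adverb makes rule 1 impossible to satisfy; hence noun.
At position 2, choosing adverb makes rule 1 impossible to satisfy; hence verb.
At position 3, choosing preposition makes rule 5 impossible to satisfy; hence noun.
The only consistent sequence is: noun verb noun preposition adverb verb verb noun.
Checking: rule 1 ✓; rule 2 ✓; rule 3 ✓; rule 4 ✓; rule 5 ✓.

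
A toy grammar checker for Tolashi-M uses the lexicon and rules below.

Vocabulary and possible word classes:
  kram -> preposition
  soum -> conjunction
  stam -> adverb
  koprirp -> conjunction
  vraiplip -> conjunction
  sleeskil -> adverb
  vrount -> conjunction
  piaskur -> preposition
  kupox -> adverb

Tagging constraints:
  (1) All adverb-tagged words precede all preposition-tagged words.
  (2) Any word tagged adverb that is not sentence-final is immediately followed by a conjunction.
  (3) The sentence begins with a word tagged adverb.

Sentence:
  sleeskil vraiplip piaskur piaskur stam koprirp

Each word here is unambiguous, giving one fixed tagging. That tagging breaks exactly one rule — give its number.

Fixed tagging: adverb conjunction preposition preposition adverb conjunction.
Applying the rules: R1 violated, R2 holds, R3 holds.
Only rule 1 fails.

1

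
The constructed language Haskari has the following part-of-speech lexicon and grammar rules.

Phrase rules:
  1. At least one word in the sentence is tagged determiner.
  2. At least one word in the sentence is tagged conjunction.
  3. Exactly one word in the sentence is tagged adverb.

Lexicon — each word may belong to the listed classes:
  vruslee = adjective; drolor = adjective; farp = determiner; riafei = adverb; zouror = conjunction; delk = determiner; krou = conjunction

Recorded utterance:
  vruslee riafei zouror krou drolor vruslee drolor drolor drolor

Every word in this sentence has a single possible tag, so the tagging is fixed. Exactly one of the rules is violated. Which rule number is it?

1

Fixed tagging: adjective adverb conjunction conjunction adjective adjective adjective adjective adjective.
Applying the rules: R1 fail, R2 pass, R3 pass.
Only rule 1 fails.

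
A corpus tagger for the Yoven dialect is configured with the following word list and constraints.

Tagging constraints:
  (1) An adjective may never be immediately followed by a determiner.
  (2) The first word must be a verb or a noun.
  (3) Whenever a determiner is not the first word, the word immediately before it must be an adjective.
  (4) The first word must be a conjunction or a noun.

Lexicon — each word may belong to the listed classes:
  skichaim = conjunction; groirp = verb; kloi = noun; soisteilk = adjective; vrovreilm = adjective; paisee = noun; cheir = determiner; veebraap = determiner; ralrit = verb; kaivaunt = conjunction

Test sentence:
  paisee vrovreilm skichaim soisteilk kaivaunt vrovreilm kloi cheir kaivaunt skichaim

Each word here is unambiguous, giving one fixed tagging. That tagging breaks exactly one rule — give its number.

3

Fixed tagging: noun adjective conjunction adjective conjunction adjective noun determiner conjunction conjunction.
Rule check: R1 holds, R2 holds, R3 violated, R4 holds.
Only rule 3 fails.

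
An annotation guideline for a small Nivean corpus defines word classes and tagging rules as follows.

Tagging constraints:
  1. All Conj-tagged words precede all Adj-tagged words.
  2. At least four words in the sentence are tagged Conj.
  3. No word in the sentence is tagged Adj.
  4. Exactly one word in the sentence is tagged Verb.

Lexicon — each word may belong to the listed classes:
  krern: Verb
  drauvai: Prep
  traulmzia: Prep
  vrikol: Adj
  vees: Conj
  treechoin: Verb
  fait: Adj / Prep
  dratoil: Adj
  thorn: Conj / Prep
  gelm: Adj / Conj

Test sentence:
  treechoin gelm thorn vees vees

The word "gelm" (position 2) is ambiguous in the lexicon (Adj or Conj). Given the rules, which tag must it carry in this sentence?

Candidates per position — 1:treechoin {Verb}; 2:gelm {Adj,Conj}; 3:thorn {Conj,Prep}; 4:vees {Conj}; 5:vees {Conj}.
Position 2: Adj is ruled out by rule 1; that leaves Conj.
Position 3: Prep is ruled out by rule 2; that leaves Conj.
So the tagging must be: Verb Conj Conj Conj Conj.
Checking: rule 1 holds; rule 2 holds; rule 3 holds; rule 4 holds.

Conj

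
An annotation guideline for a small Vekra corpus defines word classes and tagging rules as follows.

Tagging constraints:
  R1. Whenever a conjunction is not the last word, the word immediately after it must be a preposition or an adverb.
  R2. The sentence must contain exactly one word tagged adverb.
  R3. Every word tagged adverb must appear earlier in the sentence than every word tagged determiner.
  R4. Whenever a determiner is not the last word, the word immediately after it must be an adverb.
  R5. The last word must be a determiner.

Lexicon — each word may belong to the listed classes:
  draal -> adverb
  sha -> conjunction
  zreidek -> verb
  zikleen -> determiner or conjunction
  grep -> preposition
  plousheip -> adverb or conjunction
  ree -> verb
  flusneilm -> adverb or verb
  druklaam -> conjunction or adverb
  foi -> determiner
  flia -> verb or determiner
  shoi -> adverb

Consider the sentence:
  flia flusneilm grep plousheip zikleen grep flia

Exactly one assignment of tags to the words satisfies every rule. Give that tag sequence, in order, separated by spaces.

verb verb preposition adverb conjunction preposition determiner

Candidates per position — 1:flia {verb,determiner}; 2:flusneilm {adverb,verb}; 3:grep {preposition}; 4:plousheip {adverb,conjunction}; 5:zikleen {determiner,conjunction}; 6:grep {preposition}; 7:flia {verb,determiner}.
If word 4 were conjunction, no tagging could satisfy rule 1; so word 4 is adverb.
If word 5 were determiner, no tagging could satisfy rule 4; so word 5 is conjunction.
If word 7 were verb, no tagging could satisfy rule 5; so word 7 is determiner.
If word 1 were determiner, no tagging could satisfy rule 3; so word 1 is verb.
If word 2 were adverb, no tagging could satisfy rule 2; so word 2 is verb.
The unique satisfying tagging is: verb verb preposition adverb conjunction preposition determiner.
Checking: rule 1 holds; rule 2 holds; rule 3 holds; rule 4 holds; rule 5 holds.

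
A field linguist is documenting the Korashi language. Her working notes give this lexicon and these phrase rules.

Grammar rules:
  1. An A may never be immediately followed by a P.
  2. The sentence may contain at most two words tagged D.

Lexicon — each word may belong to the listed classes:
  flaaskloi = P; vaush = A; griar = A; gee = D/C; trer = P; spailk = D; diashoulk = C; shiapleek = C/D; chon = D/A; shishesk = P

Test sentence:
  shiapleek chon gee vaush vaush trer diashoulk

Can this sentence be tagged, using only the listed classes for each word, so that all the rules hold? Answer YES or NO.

Candidates per position — 1:shiapleek {C,D}; 2:chon {D,A}; 3:gee {D,C}; 4:vaush {A}; 5:vaush {A}; 6:trer {P}; 7:diashoulk {C}.
Rule 1 cannot be satisfied by any choice of tags from the lexicon.
So there is no consistent tagging.

NO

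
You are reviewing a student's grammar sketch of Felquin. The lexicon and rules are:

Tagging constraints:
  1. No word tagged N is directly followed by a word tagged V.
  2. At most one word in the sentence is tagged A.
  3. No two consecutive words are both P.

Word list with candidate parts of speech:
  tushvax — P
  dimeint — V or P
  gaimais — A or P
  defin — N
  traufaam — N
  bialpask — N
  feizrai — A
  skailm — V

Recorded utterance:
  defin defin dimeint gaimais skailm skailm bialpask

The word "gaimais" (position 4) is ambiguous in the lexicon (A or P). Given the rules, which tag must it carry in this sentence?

Candidates per position — 1:defin {N}; 2:defin {N}; 3:dimeint {V,P}; 4:gaimais {A,P}; 5:skailm {V}; 6:skailm {V}; 7:bialpask {N}.
If word 3 were V, no tagging could satisfy rule 1; so word 3 is P.
If word 4 were P, no tagging could satisfy rule 3; so word 4 is A.
That leaves exactly one tagging: N N P A V V N.
Check: rule 1 ✓; rule 2 ✓; rule 3 ✓.

A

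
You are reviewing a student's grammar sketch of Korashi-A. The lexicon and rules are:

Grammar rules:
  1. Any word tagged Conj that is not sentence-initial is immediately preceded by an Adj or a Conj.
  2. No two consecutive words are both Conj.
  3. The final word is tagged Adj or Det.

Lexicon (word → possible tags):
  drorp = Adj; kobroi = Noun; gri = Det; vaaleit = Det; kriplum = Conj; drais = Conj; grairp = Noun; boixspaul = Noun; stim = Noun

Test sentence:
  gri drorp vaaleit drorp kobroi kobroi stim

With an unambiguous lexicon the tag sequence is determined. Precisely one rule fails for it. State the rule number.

3

Fixed tagging: Det Adj Det Adj Noun Noun Noun.
Checking each rule: R1 pass, R2 pass, R3 fail.
Only rule 3 fails.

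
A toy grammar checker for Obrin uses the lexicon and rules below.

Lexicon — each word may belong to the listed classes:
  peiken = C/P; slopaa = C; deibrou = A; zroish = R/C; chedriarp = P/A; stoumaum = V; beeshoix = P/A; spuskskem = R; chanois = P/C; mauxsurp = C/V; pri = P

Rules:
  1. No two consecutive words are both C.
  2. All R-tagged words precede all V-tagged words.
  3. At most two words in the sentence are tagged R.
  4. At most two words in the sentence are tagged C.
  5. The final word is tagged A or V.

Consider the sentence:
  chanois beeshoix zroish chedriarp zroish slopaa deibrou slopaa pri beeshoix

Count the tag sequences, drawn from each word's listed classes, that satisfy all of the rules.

4

Candidates per position — 1:chanois {P,C}; 2:beeshoix {P,A}; 3:zroish {R,C}; 4:chedriarp {P,A}; 5:zroish {R,C}; 6:slopaa {C}; 7:deibrou {A}; 8:slopaa {C}; 9:pri {P}; 10:beeshoix {P,A}.
There are 64 candidate sequences in total.
The sequences that satisfy every rule: P P R P R C A C P A; P P R A R C A C P A; P A R P R C A C P A; P A R A R C A C P A.
Count = 4.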